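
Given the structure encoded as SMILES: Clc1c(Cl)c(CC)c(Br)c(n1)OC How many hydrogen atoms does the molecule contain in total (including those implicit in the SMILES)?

8

Walk through each heavy atom and fill implicit hydrogens from standard valence (C 4, N 3, O 2, S 2, halogen 1); for lowercase aromatic atoms, an aromatic c carries 1 H when it has two neighbours and 0 H with three, and aromatic n carries 0 H:
  atom 1: Cl (halogen, monovalent) → 0 H
  atom 2: aromatic c, 3 neighbours → 0 H
  atom 3: aromatic c, 3 neighbours → 0 H
  atom 4: Cl (halogen, monovalent) → 0 H
  atom 5: aromatic c, 3 neighbours → 0 H
  atom 6: C, bond orders sum to 2 (valence 4) → 2 H
  atom 7: C, bond orders sum to 1 (valence 4) → 3 H
  atom 8: aromatic c, 3 neighbours → 0 H
  atom 9: Br (halogen, monovalent) → 0 H
  atom 10: aromatic c, 3 neighbours → 0 H
  atom 11: aromatic n, 2 neighbours → 0 H
  atom 12: O, bond orders sum to 2 (valence 2) → 0 H
  atom 13: C, bond orders sum to 1 (valence 4) → 3 H
Total hydrogens: 8.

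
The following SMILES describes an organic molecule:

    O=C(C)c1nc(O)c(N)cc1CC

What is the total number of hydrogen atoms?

12

Walk through each heavy atom and fill implicit hydrogens from standard valence (C 4, N 3, O 2, S 2, halogen 1); for lowercase aromatic atoms, an aromatic c carries 1 H when it has two neighbours and 0 H with three, and aromatic n carries 0 H:
  atom 1: O, bond orders sum to 2 (valence 2) → 0 H
  atom 2: C, bond orders sum to 4 (valence 4) → 0 H
  atom 3: C, bond orders sum to 1 (valence 4) → 3 H
  atom 4: aromatic c, 3 neighbours → 0 H
  atom 5: aromatic n, 2 neighbours → 0 H
  atom 6: aromatic c, 3 neighbours → 0 H
  atom 7: O, bond orders sum to 1 (valence 2) → 1 H
  atom 8: aromatic c, 3 neighbours → 0 H
  atom 9: N, bond orders sum to 1 (valence 3) → 2 H
  atom 10: aromatic c, 2 neighbours → 1 H
  atom 11: aromatic c, 3 neighbours → 0 H
  atom 12: C, bond orders sum to 2 (valence 4) → 2 H
  atom 13: C, bond orders sum to 1 (valence 4) → 3 H
Total hydrogens: 12.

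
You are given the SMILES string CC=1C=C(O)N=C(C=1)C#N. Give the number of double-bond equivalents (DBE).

Degree of unsaturation = (number of rings) + (number of π bonds).
Ring closures in the SMILES: 1.
π bonds: 3 double bonds (each 1 DoU), 1 triple bond (each 2 DoU) → 5 DoU from unsaturation.
Total DoU = 1 + 5 = 6.

6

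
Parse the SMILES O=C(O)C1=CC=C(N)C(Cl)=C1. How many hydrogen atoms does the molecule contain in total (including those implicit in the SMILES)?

6

Walk through each heavy atom and fill implicit hydrogens from standard valence (C 4, N 3, O 2, S 2, halogen 1):
  atom 1: O, bond orders sum to 2 (valence 2) → 0 H
  atom 2: C, bond orders sum to 4 (valence 4) → 0 H
  atom 3: O, bond orders sum to 1 (valence 2) → 1 H
  atom 4: C, bond orders sum to 4 (valence 4) → 0 H
  atom 5: C, bond orders sum to 3 (valence 4) → 1 H
  atom 6: C, bond orders sum to 3 (valence 4) → 1 H
  atom 7: C, bond orders sum to 4 (valence 4) → 0 H
  atom 8: N, bond orders sum to 1 (valence 3) → 2 H
  atom 9: C, bond orders sum to 4 (valence 4) → 0 H
  atom 10: Cl (halogen, monovalent) → 0 H
  atom 11: C, bond orders sum to 3 (valence 4) → 1 H
Total hydrogens: 6.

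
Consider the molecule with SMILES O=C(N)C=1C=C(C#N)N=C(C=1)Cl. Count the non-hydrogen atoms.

12

Every atom symbol written in the SMILES (organic subset) is one heavy atom; implicit H are not written.
Heavy atoms by element → C:7, Cl:1, N:3, O:1.
Total: 12.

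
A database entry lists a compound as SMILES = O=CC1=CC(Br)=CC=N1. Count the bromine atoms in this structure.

1

Scan the SMILES for Br atoms (remember two-letter symbols like Cl and Br are single atoms).
Bromine count: 1.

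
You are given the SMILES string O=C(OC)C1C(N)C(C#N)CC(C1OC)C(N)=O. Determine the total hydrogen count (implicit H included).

17

Walk through each heavy atom and fill implicit hydrogens from standard valence (C 4, N 3, O 2, S 2, halogen 1):
  atom 1: O, bond orders sum to 2 (valence 2) → 0 H
  atom 2: C, bond orders sum to 4 (valence 4) → 0 H
  atom 3: O, bond orders sum to 2 (valence 2) → 0 H
  atom 4: C, bond orders sum to 1 (valence 4) → 3 H
  atom 5: C, bond orders sum to 3 (valence 4) → 1 H
  atom 6: C, bond orders sum to 3 (valence 4) → 1 H
  atom 7: N, bond orders sum to 1 (valence 3) → 2 H
  atom 8: C, bond orders sum to 3 (valence 4) → 1 H
  atom 9: C, bond orders sum to 4 (valence 4) → 0 H
  atom 10: N, bond orders sum to 3 (valence 3) → 0 H
  atom 11: C, bond orders sum to 2 (valence 4) → 2 H
  atom 12: C, bond orders sum to 3 (valence 4) → 1 H
  atom 13: C, bond orders sum to 3 (valence 4) → 1 H
  atom 14: O, bond orders sum to 2 (valence 2) → 0 H
  atom 15: C, bond orders sum to 1 (valence 4) → 3 H
  atom 16: C, bond orders sum to 4 (valence 4) → 0 H
  atom 17: N, bond orders sum to 1 (valence 3) → 2 H
  atom 18: O, bond orders sum to 2 (valence 2) → 0 H
Total hydrogens: 17.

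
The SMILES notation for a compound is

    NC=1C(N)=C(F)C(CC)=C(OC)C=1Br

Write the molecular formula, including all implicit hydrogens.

C9H12BrFN2O

Walk through each heavy atom and fill implicit hydrogens from standard valence (C 4, N 3, O 2, S 2, halogen 1):
  atom 1: N, bond orders sum to 1 (valence 3) → 2 H
  atom 2: C, bond orders sum to 4 (valence 4) → 0 H
  atom 3: C, bond orders sum to 4 (valence 4) → 0 H
  atom 4: N, bond orders sum to 1 (valence 3) → 2 H
  atom 5: C, bond orders sum to 4 (valence 4) → 0 H
  atom 6: F (halogen, monovalent) → 0 H
  atom 7: C, bond orders sum to 4 (valence 4) → 0 H
  atom 8: C, bond orders sum to 2 (valence 4) → 2 H
  atom 9: C, bond orders sum to 1 (valence 4) → 3 H
  atom 10: C, bond orders sum to 4 (valence 4) → 0 H
  atom 11: O, bond orders sum to 2 (valence 2) → 0 H
  atom 12: C, bond orders sum to 1 (valence 4) → 3 H
  atom 13: C, bond orders sum to 4 (valence 4) → 0 H
  atom 14: Br (halogen, monovalent) → 0 H
Totals → C:9, H:12, Br:1, F:1, N:2, O:1.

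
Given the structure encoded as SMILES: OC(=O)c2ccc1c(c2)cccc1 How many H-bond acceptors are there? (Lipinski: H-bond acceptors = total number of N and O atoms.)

2

N atoms: 0; O atoms: 2.
Lipinski HBA = 0 + 2 = 2.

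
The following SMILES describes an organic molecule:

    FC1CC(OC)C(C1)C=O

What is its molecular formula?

Walk through each heavy atom and fill implicit hydrogens from standard valence (C 4, N 3, O 2, S 2, halogen 1):
  atom 1: F (halogen, monovalent) → 0 H
  atom 2: C, bond orders sum to 3 (valence 4) → 1 H
  atom 3: C, bond orders sum to 2 (valence 4) → 2 H
  atom 4: C, bond orders sum to 3 (valence 4) → 1 H
  atom 5: O, bond orders sum to 2 (valence 2) → 0 H
  atom 6: C, bond orders sum to 1 (valence 4) → 3 H
  atom 7: C, bond orders sum to 3 (valence 4) → 1 H
  atom 8: C, bond orders sum to 2 (valence 4) → 2 H
  atom 9: C, bond orders sum to 3 (valence 4) → 1 H
  atom 10: O, bond orders sum to 2 (valence 2) → 0 H
Totals → C:7, H:11, F:1, O:2.

C7H11FO2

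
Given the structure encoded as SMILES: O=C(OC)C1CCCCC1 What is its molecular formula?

C8H14O2

Walk through each heavy atom and fill implicit hydrogens from standard valence (C 4, N 3, O 2, S 2, halogen 1):
  atom 1: O, bond orders sum to 2 (valence 2) → 0 H
  atom 2: C, bond orders sum to 4 (valence 4) → 0 H
  atom 3: O, bond orders sum to 2 (valence 2) → 0 H
  atom 4: C, bond orders sum to 1 (valence 4) → 3 H
  atom 5: C, bond orders sum to 3 (valence 4) → 1 H
  atom 6: C, bond orders sum to 2 (valence 4) → 2 H
  atom 7: C, bond orders sum to 2 (valence 4) → 2 H
  atom 8: C, bond orders sum to 2 (valence 4) → 2 H
  atom 9: C, bond orders sum to 2 (valence 4) → 2 H
  atom 10: C, bond orders sum to 2 (valence 4) → 2 H
Totals → C:8, H:14, O:2.
In Hill order: C8H14O2.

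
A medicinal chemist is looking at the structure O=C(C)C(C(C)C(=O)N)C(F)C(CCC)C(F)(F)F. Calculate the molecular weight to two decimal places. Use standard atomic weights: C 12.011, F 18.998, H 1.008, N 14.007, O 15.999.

First, the molecular formula is C12H19F4NO2 (counting implicit H from valence).
  C: 12 × 12.011 = 144.132
  F: 4 × 18.998 = 75.992
  H: 19 × 1.008 = 19.152
  N: 1 × 14.007 = 14.007
  O: 2 × 15.999 = 31.998
Sum: 12×12.011 + 4×18.998 + 19×1.008 + 1×14.007 + 2×15.999 = 285.281 → 285.28 g/mol.

285.28 g/mol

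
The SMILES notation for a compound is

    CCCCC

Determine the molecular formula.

Walk through each heavy atom and fill implicit hydrogens from standard valence (C 4, N 3, O 2, S 2, halogen 1):
  atom 1: C, bond orders sum to 1 (valence 4) → 3 H
  atom 2: C, bond orders sum to 2 (valence 4) → 2 H
  atom 3: C, bond orders sum to 2 (valence 4) → 2 H
  atom 4: C, bond orders sum to 2 (valence 4) → 2 H
  atom 5: C, bond orders sum to 1 (valence 4) → 3 H
Totals → C:5, H:12.

C5H12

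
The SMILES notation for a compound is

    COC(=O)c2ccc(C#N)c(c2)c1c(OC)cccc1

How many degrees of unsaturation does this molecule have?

11

Molecular formula: C16H13NO3.
DoU = (2C + 2 + N − H − X) / 2, where X is the halogen count and O/S are ignored.
    = (2·16 + 2 + 1 − 13 − 0) / 2 = 22 / 2 = 11.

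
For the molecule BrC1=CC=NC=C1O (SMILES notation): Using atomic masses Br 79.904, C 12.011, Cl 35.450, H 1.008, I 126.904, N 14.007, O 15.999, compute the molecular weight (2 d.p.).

First, the molecular formula is C5H4BrNO (counting implicit H from valence).
  Br: 1 × 79.904 = 79.904
  C: 5 × 12.011 = 60.055
  H: 4 × 1.008 = 4.032
  N: 1 × 14.007 = 14.007
  O: 1 × 15.999 = 15.999
Sum: 1×79.904 + 5×12.011 + 4×1.008 + 1×14.007 + 1×15.999 = 173.997 → 174.00 g/mol.

174.00 g/mol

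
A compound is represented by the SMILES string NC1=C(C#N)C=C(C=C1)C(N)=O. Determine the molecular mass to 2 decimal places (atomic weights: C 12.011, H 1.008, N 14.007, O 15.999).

161.16 g/mol

First, the molecular formula is C8H7N3O (counting implicit H from valence).
  C: 8 × 12.011 = 96.088
  H: 7 × 1.008 = 7.056
  N: 3 × 14.007 = 42.021
  O: 1 × 15.999 = 15.999
Sum: 8×12.011 + 7×1.008 + 3×14.007 + 1×15.999 = 161.164 → 161.16 g/mol.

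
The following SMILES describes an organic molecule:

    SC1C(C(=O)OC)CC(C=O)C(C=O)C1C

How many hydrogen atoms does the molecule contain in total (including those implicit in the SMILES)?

16

Walk through each heavy atom and fill implicit hydrogens from standard valence (C 4, N 3, O 2, S 2, halogen 1):
  atom 1: S, bond orders sum to 1 (valence 2) → 1 H
  atom 2: C, bond orders sum to 3 (valence 4) → 1 H
  atom 3: C, bond orders sum to 3 (valence 4) → 1 H
  atom 4: C, bond orders sum to 4 (valence 4) → 0 H
  atom 5: O, bond orders sum to 2 (valence 2) → 0 H
  atom 6: O, bond orders sum to 2 (valence 2) → 0 H
  atom 7: C, bond orders sum to 1 (valence 4) → 3 H
  atom 8: C, bond orders sum to 2 (valence 4) → 2 H
  atom 9: C, bond orders sum to 3 (valence 4) → 1 H
  atom 10: C, bond orders sum to 3 (valence 4) → 1 H
  atom 11: O, bond orders sum to 2 (valence 2) → 0 H
  atom 12: C, bond orders sum to 3 (valence 4) → 1 H
  atom 13: C, bond orders sum to 3 (valence 4) → 1 H
  atom 14: O, bond orders sum to 2 (valence 2) → 0 H
  atom 15: C, bond orders sum to 3 (valence 4) → 1 H
  atom 16: C, bond orders sum to 1 (valence 4) → 3 H
Total hydrogens: 16.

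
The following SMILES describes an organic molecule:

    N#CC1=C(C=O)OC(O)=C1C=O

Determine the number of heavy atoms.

Every atom symbol written in the SMILES (organic subset) is one heavy atom; implicit H are not written.
Heavy atoms by element → C:7, N:1, O:4.
Total: 12.

12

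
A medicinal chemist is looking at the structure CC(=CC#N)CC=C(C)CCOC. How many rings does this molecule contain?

In SMILES, each pair of matching ring-closure digits denotes one ring-closing bond; the number of such bonds equals the number of independent rings.
Ring-closure bonds here: 0.

0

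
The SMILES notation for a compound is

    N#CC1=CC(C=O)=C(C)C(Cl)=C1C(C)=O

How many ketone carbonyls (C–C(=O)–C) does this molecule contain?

1

The ketone motif appears at heavy-atom position 13 in the SMILES.
Other groups present: 1 aldehyde, 1 nitrile.
Ketone count: 1.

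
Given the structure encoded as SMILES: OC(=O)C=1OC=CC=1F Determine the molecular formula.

Walk through each heavy atom and fill implicit hydrogens from standard valence (C 4, N 3, O 2, S 2, halogen 1):
  atom 1: O, bond orders sum to 1 (valence 2) → 1 H
  atom 2: C, bond orders sum to 4 (valence 4) → 0 H
  atom 3: O, bond orders sum to 2 (valence 2) → 0 H
  atom 4: C, bond orders sum to 4 (valence 4) → 0 H
  atom 5: O, bond orders sum to 2 (valence 2) → 0 H
  atom 6: C, bond orders sum to 3 (valence 4) → 1 H
  atom 7: C, bond orders sum to 3 (valence 4) → 1 H
  atom 8: C, bond orders sum to 4 (valence 4) → 0 H
  atom 9: F (halogen, monovalent) → 0 H
Totals → C:5, H:3, F:1, O:3.
In Hill order: C5H3FO3.

C5H3FO3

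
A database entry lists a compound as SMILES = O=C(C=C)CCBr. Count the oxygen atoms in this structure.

Scan the SMILES for O atoms (remember two-letter symbols like Cl and Br are single atoms).
Oxygen count: 1.

1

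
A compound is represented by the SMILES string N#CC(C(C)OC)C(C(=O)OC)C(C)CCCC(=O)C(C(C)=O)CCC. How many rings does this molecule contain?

0

In SMILES, each pair of matching ring-closure digits denotes one ring-closing bond; the number of such bonds equals the number of independent rings.
Ring-closure bonds here: 0.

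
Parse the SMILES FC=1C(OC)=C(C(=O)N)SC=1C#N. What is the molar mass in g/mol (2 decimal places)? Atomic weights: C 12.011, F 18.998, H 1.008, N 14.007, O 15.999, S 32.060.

200.19 g/mol

First, the molecular formula is C7H5FN2O2S (counting implicit H from valence).
  C: 7 × 12.011 = 84.077
  F: 1 × 18.998 = 18.998
  H: 5 × 1.008 = 5.040
  N: 2 × 14.007 = 28.014
  O: 2 × 15.999 = 31.998
  S: 1 × 32.060 = 32.060
Sum: 7×12.011 + 1×18.998 + 5×1.008 + 2×14.007 + 2×15.999 + 1×32.060 = 200.187 → 200.19 g/mol.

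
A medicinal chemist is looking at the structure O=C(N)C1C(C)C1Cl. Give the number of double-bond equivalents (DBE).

Degree of unsaturation = (number of rings) + (number of π bonds).
Ring closures in the SMILES: 1.
π bonds: 1 double bond (each 1 DoU) → 1 DoU from unsaturation.
Total DoU = 1 + 1 = 2.

2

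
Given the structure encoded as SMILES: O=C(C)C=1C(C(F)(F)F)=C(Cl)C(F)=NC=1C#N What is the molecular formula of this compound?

C9H3ClF4N2O

Walk through each heavy atom and fill implicit hydrogens from standard valence (C 4, N 3, O 2, S 2, halogen 1):
  atom 1: O, bond orders sum to 2 (valence 2) → 0 H
  atom 2: C, bond orders sum to 4 (valence 4) → 0 H
  atom 3: C, bond orders sum to 1 (valence 4) → 3 H
  atom 4: C, bond orders sum to 4 (valence 4) → 0 H
  atom 5: C, bond orders sum to 4 (valence 4) → 0 H
  atom 6: C, bond orders sum to 4 (valence 4) → 0 H
  atom 7: F (halogen, monovalent) → 0 H
  atom 8: F (halogen, monovalent) → 0 H
  atom 9: F (halogen, monovalent) → 0 H
  atom 10: C, bond orders sum to 4 (valence 4) → 0 H
  atom 11: Cl (halogen, monovalent) → 0 H
  atom 12: C, bond orders sum to 4 (valence 4) → 0 H
  atom 13: F (halogen, monovalent) → 0 H
  atom 14: N, bond orders sum to 3 (valence 3) → 0 H
  atom 15: C, bond orders sum to 4 (valence 4) → 0 H
  atom 16: C, bond orders sum to 4 (valence 4) → 0 H
  atom 17: N, bond orders sum to 3 (valence 3) → 0 H
Totals → C:9, H:3, Cl:1, F:4, N:2, O:1.
In Hill order: C9H3ClF4N2O.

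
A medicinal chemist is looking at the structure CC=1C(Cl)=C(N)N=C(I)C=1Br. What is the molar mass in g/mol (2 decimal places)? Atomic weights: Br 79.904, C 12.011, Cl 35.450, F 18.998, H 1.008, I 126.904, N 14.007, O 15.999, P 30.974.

347.38 g/mol

First, the molecular formula is C6H5BrClIN2 (counting implicit H from valence).
  Br: 1 × 79.904 = 79.904
  C: 6 × 12.011 = 72.066
  Cl: 1 × 35.450 = 35.450
  H: 5 × 1.008 = 5.040
  I: 1 × 126.904 = 126.904
  N: 2 × 14.007 = 28.014
Sum: 1×79.904 + 6×12.011 + 1×35.450 + 5×1.008 + 1×126.904 + 2×14.007 = 347.378 → 347.38 g/mol.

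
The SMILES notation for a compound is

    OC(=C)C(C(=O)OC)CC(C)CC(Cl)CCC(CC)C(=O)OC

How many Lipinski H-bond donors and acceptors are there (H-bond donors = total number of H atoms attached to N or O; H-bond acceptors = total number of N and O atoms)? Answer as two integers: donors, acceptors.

Donors: find every N or O and count the H atoms it carries.
  atom 1 (O): bond orders sum to 1 → 1 H
  atom 6 (O): bond orders sum to 2 → 0 H
  atom 7 (O): bond orders sum to 2 → 0 H
  atom 21 (O): bond orders sum to 2 → 0 H
  atom 22 (O): bond orders sum to 2 → 0 H
Lipinski HBD = 1.
Acceptors: N atoms = 0, O atoms = 5 → HBA = 5.

1, 5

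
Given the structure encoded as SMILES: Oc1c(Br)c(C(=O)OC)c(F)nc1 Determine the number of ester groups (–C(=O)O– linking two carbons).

1

The ester motif appears at heavy-atom position 6 in the SMILES.
Other groups present: 1 hydroxyl.
Ester count: 1.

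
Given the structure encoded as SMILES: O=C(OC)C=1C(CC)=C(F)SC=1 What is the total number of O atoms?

Scan the SMILES for O atoms (remember two-letter symbols like Cl and Br are single atoms).
Oxygen count: 2.

2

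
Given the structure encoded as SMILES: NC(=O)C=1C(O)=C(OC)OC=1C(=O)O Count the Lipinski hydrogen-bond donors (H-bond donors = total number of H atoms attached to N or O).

4

Donors: find every N or O and count the H atoms it carries.
  atom 1 (N): bond orders sum to 1 → 2 H
  atom 3 (O): bond orders sum to 2 → 0 H
  atom 6 (O): bond orders sum to 1 → 1 H
  atom 8 (O): bond orders sum to 2 → 0 H
  atom 10 (O): bond orders sum to 2 → 0 H
  atom 13 (O): bond orders sum to 2 → 0 H
  atom 14 (O): bond orders sum to 1 → 1 H
Lipinski HBD = 4.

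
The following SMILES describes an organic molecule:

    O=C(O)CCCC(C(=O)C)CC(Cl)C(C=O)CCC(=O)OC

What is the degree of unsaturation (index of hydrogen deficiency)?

4

Degree of unsaturation = (number of rings) + (number of π bonds).
Ring closures in the SMILES: 0.
π bonds: 4 double bonds (each 1 DoU) → 4 DoU from unsaturation.
Total DoU = 0 + 4 = 4.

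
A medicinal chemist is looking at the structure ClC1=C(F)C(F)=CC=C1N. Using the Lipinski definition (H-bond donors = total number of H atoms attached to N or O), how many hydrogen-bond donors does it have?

2

Donors: find every N or O and count the H atoms it carries.
  atom 10 (N): bond orders sum to 1 → 2 H
Lipinski HBD = 2.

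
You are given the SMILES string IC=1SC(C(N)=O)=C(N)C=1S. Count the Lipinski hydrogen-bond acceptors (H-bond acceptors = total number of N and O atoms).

N atoms: 2; O atoms: 1.
Lipinski HBA = 2 + 1 = 3.

3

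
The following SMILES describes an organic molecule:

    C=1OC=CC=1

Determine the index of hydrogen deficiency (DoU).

3

Degree of unsaturation = (number of rings) + (number of π bonds).
Ring closures in the SMILES: 1.
π bonds: 2 double bonds (each 1 DoU) → 2 DoU from unsaturation.
Total DoU = 1 + 2 = 3.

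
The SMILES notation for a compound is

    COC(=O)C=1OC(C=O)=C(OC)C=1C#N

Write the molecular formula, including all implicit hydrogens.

C9H7NO5

Walk through each heavy atom and fill implicit hydrogens from standard valence (C 4, N 3, O 2, S 2, halogen 1):
  atom 1: C, bond orders sum to 1 (valence 4) → 3 H
  atom 2: O, bond orders sum to 2 (valence 2) → 0 H
  atom 3: C, bond orders sum to 4 (valence 4) → 0 H
  atom 4: O, bond orders sum to 2 (valence 2) → 0 H
  atom 5: C, bond orders sum to 4 (valence 4) → 0 H
  atom 6: O, bond orders sum to 2 (valence 2) → 0 H
  atom 7: C, bond orders sum to 4 (valence 4) → 0 H
  atom 8: C, bond orders sum to 3 (valence 4) → 1 H
  atom 9: O, bond orders sum to 2 (valence 2) → 0 H
  atom 10: C, bond orders sum to 4 (valence 4) → 0 H
  atom 11: O, bond orders sum to 2 (valence 2) → 0 H
  atom 12: C, bond orders sum to 1 (valence 4) → 3 H
  atom 13: C, bond orders sum to 4 (valence 4) → 0 H
  atom 14: C, bond orders sum to 4 (valence 4) → 0 H
  atom 15: N, bond orders sum to 3 (valence 3) → 0 H
Totals → C:9, H:7, N:1, O:5.
In Hill order: C9H7NO5.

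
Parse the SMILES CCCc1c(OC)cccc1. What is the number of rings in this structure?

1

In SMILES, each pair of matching ring-closure digits denotes one ring-closing bond; the number of such bonds equals the number of independent rings.
Ring-closure bonds here: 1.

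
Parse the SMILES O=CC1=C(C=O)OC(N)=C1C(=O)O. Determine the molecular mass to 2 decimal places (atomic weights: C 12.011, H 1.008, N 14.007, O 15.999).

First, the molecular formula is C7H5NO5 (counting implicit H from valence).
  C: 7 × 12.011 = 84.077
  H: 5 × 1.008 = 5.040
  N: 1 × 14.007 = 14.007
  O: 5 × 15.999 = 79.995
Sum: 7×12.011 + 5×1.008 + 1×14.007 + 5×15.999 = 183.119 → 183.12 g/mol.

183.12 g/mol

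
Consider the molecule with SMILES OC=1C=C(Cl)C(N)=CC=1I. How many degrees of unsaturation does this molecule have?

4

Degree of unsaturation = (number of rings) + (number of π bonds).
Ring closures in the SMILES: 1.
π bonds: 3 double bonds (each 1 DoU) → 3 DoU from unsaturation.
Total DoU = 1 + 3 = 4.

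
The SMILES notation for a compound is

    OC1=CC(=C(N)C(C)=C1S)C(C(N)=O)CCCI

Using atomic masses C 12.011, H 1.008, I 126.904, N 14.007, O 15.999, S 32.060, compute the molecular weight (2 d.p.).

380.24 g/mol

First, the molecular formula is C12H17IN2O2S (counting implicit H from valence).
  C: 12 × 12.011 = 144.132
  H: 17 × 1.008 = 17.136
  I: 1 × 126.904 = 126.904
  N: 2 × 14.007 = 28.014
  O: 2 × 15.999 = 31.998
  S: 1 × 32.060 = 32.060
Sum: 12×12.011 + 17×1.008 + 1×126.904 + 2×14.007 + 2×15.999 + 1×32.060 = 380.244 → 380.24 g/mol.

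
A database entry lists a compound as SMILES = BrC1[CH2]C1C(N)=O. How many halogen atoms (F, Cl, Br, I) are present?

1

Halogen atoms appear at heavy-atom position 1 (1×Br).
Other groups present: 1 amide.
Halogen count: 1.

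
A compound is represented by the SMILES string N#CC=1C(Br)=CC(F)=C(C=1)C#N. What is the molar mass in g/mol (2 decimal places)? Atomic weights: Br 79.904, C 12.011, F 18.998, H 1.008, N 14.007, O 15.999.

First, the molecular formula is C8H2BrFN2 (counting implicit H from valence).
  Br: 1 × 79.904 = 79.904
  C: 8 × 12.011 = 96.088
  F: 1 × 18.998 = 18.998
  H: 2 × 1.008 = 2.016
  N: 2 × 14.007 = 28.014
Sum: 1×79.904 + 8×12.011 + 1×18.998 + 2×1.008 + 2×14.007 = 225.020 → 225.02 g/mol.

225.02 g/mol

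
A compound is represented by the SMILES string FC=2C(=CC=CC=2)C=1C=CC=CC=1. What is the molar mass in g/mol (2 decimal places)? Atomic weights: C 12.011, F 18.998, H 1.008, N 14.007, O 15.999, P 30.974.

172.20 g/mol

First, the molecular formula is C12H9F (counting implicit H from valence).
  C: 12 × 12.011 = 144.132
  F: 1 × 18.998 = 18.998
  H: 9 × 1.008 = 9.072
Sum: 12×12.011 + 1×18.998 + 9×1.008 = 172.202 → 172.20 g/mol.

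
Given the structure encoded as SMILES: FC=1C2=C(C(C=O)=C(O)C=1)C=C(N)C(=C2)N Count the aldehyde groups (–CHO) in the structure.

1

The aldehyde motif appears at heavy-atom position 6 in the SMILES.
Other groups present: 1 hydroxyl, 2 primary amine.
Aldehyde count: 1.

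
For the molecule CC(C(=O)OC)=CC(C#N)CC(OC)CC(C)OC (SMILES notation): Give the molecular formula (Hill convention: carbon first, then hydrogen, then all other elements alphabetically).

Walk through each heavy atom and fill implicit hydrogens from standard valence (C 4, N 3, O 2, S 2, halogen 1):
  atom 1: C, bond orders sum to 1 (valence 4) → 3 H
  atom 2: C, bond orders sum to 4 (valence 4) → 0 H
  atom 3: C, bond orders sum to 4 (valence 4) → 0 H
  atom 4: O, bond orders sum to 2 (valence 2) → 0 H
  atom 5: O, bond orders sum to 2 (valence 2) → 0 H
  atom 6: C, bond orders sum to 1 (valence 4) → 3 H
  atom 7: C, bond orders sum to 3 (valence 4) → 1 H
  atom 8: C, bond orders sum to 3 (valence 4) → 1 H
  atom 9: C, bond orders sum to 4 (valence 4) → 0 H
  atom 10: N, bond orders sum to 3 (valence 3) → 0 H
  atom 11: C, bond orders sum to 2 (valence 4) → 2 H
  atom 12: C, bond orders sum to 3 (valence 4) → 1 H
  atom 13: O, bond orders sum to 2 (valence 2) → 0 H
  atom 14: C, bond orders sum to 1 (valence 4) → 3 H
  atom 15: C, bond orders sum to 2 (valence 4) → 2 H
  atom 16: C, bond orders sum to 3 (valence 4) → 1 H
  atom 17: C, bond orders sum to 1 (valence 4) → 3 H
  atom 18: O, bond orders sum to 2 (valence 2) → 0 H
  atom 19: C, bond orders sum to 1 (valence 4) → 3 H
Totals → C:14, H:23, N:1, O:4.
In Hill order: C14H23NO4.

C14H23NO4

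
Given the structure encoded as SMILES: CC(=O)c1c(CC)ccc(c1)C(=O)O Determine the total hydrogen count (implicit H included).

12

Walk through each heavy atom and fill implicit hydrogens from standard valence (C 4, N 3, O 2, S 2, halogen 1); for lowercase aromatic atoms, an aromatic c carries 1 H when it has two neighbours and 0 H with three, and aromatic n carries 0 H:
  atom 1: C, bond orders sum to 1 (valence 4) → 3 H
  atom 2: C, bond orders sum to 4 (valence 4) → 0 H
  atom 3: O, bond orders sum to 2 (valence 2) → 0 H
  atom 4: aromatic c, 3 neighbours → 0 H
  atom 5: aromatic c, 3 neighbours → 0 H
  atom 6: C, bond orders sum to 2 (valence 4) → 2 H
  atom 7: C, bond orders sum to 1 (valence 4) → 3 H
  atom 8: aromatic c, 2 neighbours → 1 H
  atom 9: aromatic c, 2 neighbours → 1 H
  atom 10: aromatic c, 3 neighbours → 0 H
  atom 11: aromatic c, 2 neighbours → 1 H
  atom 12: C, bond orders sum to 4 (valence 4) → 0 H
  atom 13: O, bond orders sum to 2 (valence 2) → 0 H
  atom 14: O, bond orders sum to 1 (valence 2) → 1 H
Total hydrogens: 12.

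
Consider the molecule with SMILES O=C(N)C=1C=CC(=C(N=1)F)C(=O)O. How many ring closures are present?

1

In SMILES, each pair of matching ring-closure digits denotes one ring-closing bond; the number of such bonds equals the number of independent rings.
Ring-closure bonds here: 1.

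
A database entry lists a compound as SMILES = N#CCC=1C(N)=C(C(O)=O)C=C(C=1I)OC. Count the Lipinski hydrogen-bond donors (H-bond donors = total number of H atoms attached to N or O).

Donors: find every N or O and count the H atoms it carries.
  atom 1 (N): bond orders sum to 3 → 0 H
  atom 6 (N): bond orders sum to 1 → 2 H
  atom 9 (O): bond orders sum to 1 → 1 H
  atom 10 (O): bond orders sum to 2 → 0 H
  atom 15 (O): bond orders sum to 2 → 0 H
Lipinski HBD = 3.

3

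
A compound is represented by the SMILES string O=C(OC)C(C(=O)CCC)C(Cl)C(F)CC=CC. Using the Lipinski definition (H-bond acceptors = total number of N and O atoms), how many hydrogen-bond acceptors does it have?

3

N atoms: 0; O atoms: 3.
Lipinski HBA = 0 + 3 = 3.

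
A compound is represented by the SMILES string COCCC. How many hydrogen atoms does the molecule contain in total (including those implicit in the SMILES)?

Walk through each heavy atom and fill implicit hydrogens from standard valence (C 4, N 3, O 2, S 2, halogen 1):
  atom 1: C, bond orders sum to 1 (valence 4) → 3 H
  atom 2: O, bond orders sum to 2 (valence 2) → 0 H
  atom 3: C, bond orders sum to 2 (valence 4) → 2 H
  atom 4: C, bond orders sum to 2 (valence 4) → 2 H
  atom 5: C, bond orders sum to 1 (valence 4) → 3 H
Total hydrogens: 10.

10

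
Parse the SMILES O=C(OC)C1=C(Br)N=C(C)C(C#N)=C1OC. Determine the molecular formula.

C10H9BrN2O3

Walk through each heavy atom and fill implicit hydrogens from standard valence (C 4, N 3, O 2, S 2, halogen 1):
  atom 1: O, bond orders sum to 2 (valence 2) → 0 H
  atom 2: C, bond orders sum to 4 (valence 4) → 0 H
  atom 3: O, bond orders sum to 2 (valence 2) → 0 H
  atom 4: C, bond orders sum to 1 (valence 4) → 3 H
  atom 5: C, bond orders sum to 4 (valence 4) → 0 H
  atom 6: C, bond orders sum to 4 (valence 4) → 0 H
  atom 7: Br (halogen, monovalent) → 0 H
  atom 8: N, bond orders sum to 3 (valence 3) → 0 H
  atom 9: C, bond orders sum to 4 (valence 4) → 0 H
  atom 10: C, bond orders sum to 1 (valence 4) → 3 H
  atom 11: C, bond orders sum to 4 (valence 4) → 0 H
  atom 12: C, bond orders sum to 4 (valence 4) → 0 H
  atom 13: N, bond orders sum to 3 (valence 3) → 0 H
  atom 14: C, bond orders sum to 4 (valence 4) → 0 H
  atom 15: O, bond orders sum to 2 (valence 2) → 0 H
  atom 16: C, bond orders sum to 1 (valence 4) → 3 H
Totals → C:10, H:9, Br:1, N:2, O:3.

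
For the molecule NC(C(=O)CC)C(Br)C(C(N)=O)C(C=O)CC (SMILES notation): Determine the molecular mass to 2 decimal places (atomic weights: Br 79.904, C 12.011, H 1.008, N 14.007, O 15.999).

307.19 g/mol

First, the molecular formula is C11H19BrN2O3 (counting implicit H from valence).
  Br: 1 × 79.904 = 79.904
  C: 11 × 12.011 = 132.121
  H: 19 × 1.008 = 19.152
  N: 2 × 14.007 = 28.014
  O: 3 × 15.999 = 47.997
Sum: 1×79.904 + 11×12.011 + 19×1.008 + 2×14.007 + 3×15.999 = 307.188 → 307.19 g/mol.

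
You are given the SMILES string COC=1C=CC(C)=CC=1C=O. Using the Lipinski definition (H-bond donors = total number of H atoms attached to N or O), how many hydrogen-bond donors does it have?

0

Donors: find every N or O and count the H atoms it carries.
  atom 2 (O): bond orders sum to 2 → 0 H
  atom 11 (O): bond orders sum to 2 → 0 H
Lipinski HBD = 0.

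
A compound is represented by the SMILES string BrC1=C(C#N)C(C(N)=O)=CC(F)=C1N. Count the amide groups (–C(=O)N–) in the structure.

The amide motif appears at heavy-atom position 7 in the SMILES.
Other groups present: 1 nitrile, 1 primary amine.
Amide count: 1.

1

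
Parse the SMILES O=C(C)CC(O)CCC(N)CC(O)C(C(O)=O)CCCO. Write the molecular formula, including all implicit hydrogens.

Walk through each heavy atom and fill implicit hydrogens from standard valence (C 4, N 3, O 2, S 2, halogen 1):
  atom 1: O, bond orders sum to 2 (valence 2) → 0 H
  atom 2: C, bond orders sum to 4 (valence 4) → 0 H
  atom 3: C, bond orders sum to 1 (valence 4) → 3 H
  atom 4: C, bond orders sum to 2 (valence 4) → 2 H
  atom 5: C, bond orders sum to 3 (valence 4) → 1 H
  atom 6: O, bond orders sum to 1 (valence 2) → 1 H
  atom 7: C, bond orders sum to 2 (valence 4) → 2 H
  atom 8: C, bond orders sum to 2 (valence 4) → 2 H
  atom 9: C, bond orders sum to 3 (valence 4) → 1 H
  atom 10: N, bond orders sum to 1 (valence 3) → 2 H
  atom 11: C, bond orders sum to 2 (valence 4) → 2 H
  atom 12: C, bond orders sum to 3 (valence 4) → 1 H
  atom 13: O, bond orders sum to 1 (valence 2) → 1 H
  atom 14: C, bond orders sum to 3 (valence 4) → 1 H
  atom 15: C, bond orders sum to 4 (valence 4) → 0 H
  atom 16: O, bond orders sum to 1 (valence 2) → 1 H
  atom 17: O, bond orders sum to 2 (valence 2) → 0 H
  atom 18: C, bond orders sum to 2 (valence 4) → 2 H
  atom 19: C, bond orders sum to 2 (valence 4) → 2 H
  atom 20: C, bond orders sum to 2 (valence 4) → 2 H
  atom 21: O, bond orders sum to 1 (valence 2) → 1 H
Totals → C:14, H:27, N:1, O:6.
In Hill order: C14H27NO6.

C14H27NO6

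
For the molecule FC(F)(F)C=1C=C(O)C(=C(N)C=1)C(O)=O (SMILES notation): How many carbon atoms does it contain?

8

Count every carbon token in the SMILES (each C, including those in ring-closure positions and inside branches).
Carbon count: 8.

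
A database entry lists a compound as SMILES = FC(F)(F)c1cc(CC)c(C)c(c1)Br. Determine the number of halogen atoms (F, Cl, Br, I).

4

Halogen atoms appear at heavy-atom positions 1, 3, 4, 14 (1×Br, 3×F).
Halogen count: 4.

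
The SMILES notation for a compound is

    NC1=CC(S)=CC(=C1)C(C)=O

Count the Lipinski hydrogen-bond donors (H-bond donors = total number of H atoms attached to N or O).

Donors: find every N or O and count the H atoms it carries.
  atom 1 (N): bond orders sum to 1 → 2 H
  atom 11 (O): bond orders sum to 2 → 0 H
Lipinski HBD = 2.

2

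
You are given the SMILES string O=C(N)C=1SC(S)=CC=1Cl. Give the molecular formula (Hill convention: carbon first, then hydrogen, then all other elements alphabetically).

Walk through each heavy atom and fill implicit hydrogens from standard valence (C 4, N 3, O 2, S 2, halogen 1):
  atom 1: O, bond orders sum to 2 (valence 2) → 0 H
  atom 2: C, bond orders sum to 4 (valence 4) → 0 H
  atom 3: N, bond orders sum to 1 (valence 3) → 2 H
  atom 4: C, bond orders sum to 4 (valence 4) → 0 H
  atom 5: S, bond orders sum to 2 (valence 2) → 0 H
  atom 6: C, bond orders sum to 4 (valence 4) → 0 H
  atom 7: S, bond orders sum to 1 (valence 2) → 1 H
  atom 8: C, bond orders sum to 3 (valence 4) → 1 H
  atom 9: C, bond orders sum to 4 (valence 4) → 0 H
  atom 10: Cl (halogen, monovalent) → 0 H
Totals → C:5, H:4, Cl:1, N:1, O:1, S:2.
In Hill order: C5H4ClNOS2.

C5H4ClNOS2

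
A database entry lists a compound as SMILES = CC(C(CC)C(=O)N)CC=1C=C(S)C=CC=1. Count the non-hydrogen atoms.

16

Every atom symbol written in the SMILES (organic subset) is one heavy atom; implicit H are not written.
Heavy atoms by element → C:13, N:1, O:1, S:1.
Total: 16.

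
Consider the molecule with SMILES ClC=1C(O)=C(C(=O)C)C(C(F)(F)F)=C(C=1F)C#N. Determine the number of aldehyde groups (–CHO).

0

Scan the SMILES for the aldehyde motif — none present.
Groups that are present: 1 hydroxyl, 1 ketone, 1 nitrile.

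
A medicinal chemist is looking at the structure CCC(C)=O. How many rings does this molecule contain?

0

In SMILES, each pair of matching ring-closure digits denotes one ring-closing bond; the number of such bonds equals the number of independent rings.
Ring-closure bonds here: 0.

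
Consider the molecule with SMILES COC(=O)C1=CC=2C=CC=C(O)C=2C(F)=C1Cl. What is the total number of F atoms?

Scan the SMILES for F atoms (remember two-letter symbols like Cl and Br are single atoms).
Fluorine count: 1.

1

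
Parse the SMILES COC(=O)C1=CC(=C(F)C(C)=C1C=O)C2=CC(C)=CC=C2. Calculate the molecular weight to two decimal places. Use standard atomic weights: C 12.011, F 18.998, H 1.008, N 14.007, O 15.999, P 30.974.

286.30 g/mol

First, the molecular formula is C17H15FO3 (counting implicit H from valence).
  C: 17 × 12.011 = 204.187
  F: 1 × 18.998 = 18.998
  H: 15 × 1.008 = 15.120
  O: 3 × 15.999 = 47.997
Sum: 17×12.011 + 1×18.998 + 15×1.008 + 3×15.999 = 286.302 → 286.30 g/mol.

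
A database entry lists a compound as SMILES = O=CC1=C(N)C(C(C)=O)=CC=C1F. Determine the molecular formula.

C9H8FNO2

Walk through each heavy atom and fill implicit hydrogens from standard valence (C 4, N 3, O 2, S 2, halogen 1):
  atom 1: O, bond orders sum to 2 (valence 2) → 0 H
  atom 2: C, bond orders sum to 3 (valence 4) → 1 H
  atom 3: C, bond orders sum to 4 (valence 4) → 0 H
  atom 4: C, bond orders sum to 4 (valence 4) → 0 H
  atom 5: N, bond orders sum to 1 (valence 3) → 2 H
  atom 6: C, bond orders sum to 4 (valence 4) → 0 H
  atom 7: C, bond orders sum to 4 (valence 4) → 0 H
  atom 8: C, bond orders sum to 1 (valence 4) → 3 H
  atom 9: O, bond orders sum to 2 (valence 2) → 0 H
  atom 10: C, bond orders sum to 3 (valence 4) → 1 H
  atom 11: C, bond orders sum to 3 (valence 4) → 1 H
  atom 12: C, bond orders sum to 4 (valence 4) → 0 H
  atom 13: F (halogen, monovalent) → 0 H
Totals → C:9, H:8, F:1, N:1, O:2.
In Hill order: C9H8FNO2.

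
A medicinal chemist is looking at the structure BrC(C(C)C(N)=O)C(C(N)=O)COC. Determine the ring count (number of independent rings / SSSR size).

In SMILES, each pair of matching ring-closure digits denotes one ring-closing bond; the number of such bonds equals the number of independent rings.
Ring-closure bonds here: 0.

0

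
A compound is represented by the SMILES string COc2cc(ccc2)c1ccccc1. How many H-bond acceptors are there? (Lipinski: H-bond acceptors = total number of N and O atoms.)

1

N atoms: 0; O atoms: 1.
Lipinski HBA = 0 + 1 = 1.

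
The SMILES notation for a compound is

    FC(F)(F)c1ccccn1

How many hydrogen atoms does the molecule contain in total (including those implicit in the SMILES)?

4

Walk through each heavy atom and fill implicit hydrogens from standard valence (C 4, N 3, O 2, S 2, halogen 1); for lowercase aromatic atoms, an aromatic c carries 1 H when it has two neighbours and 0 H with three, and aromatic n carries 0 H:
  atom 1: F (halogen, monovalent) → 0 H
  atom 2: C, bond orders sum to 4 (valence 4) → 0 H
  atom 3: F (halogen, monovalent) → 0 H
  atom 4: F (halogen, monovalent) → 0 H
  atom 5: aromatic c, 3 neighbours → 0 H
  atom 6: aromatic c, 2 neighbours → 1 H
  atom 7: aromatic c, 2 neighbours → 1 H
  atom 8: aromatic c, 2 neighbours → 1 H
  atom 9: aromatic c, 2 neighbours → 1 H
  atom 10: aromatic n, 2 neighbours → 0 H
Total hydrogens: 4.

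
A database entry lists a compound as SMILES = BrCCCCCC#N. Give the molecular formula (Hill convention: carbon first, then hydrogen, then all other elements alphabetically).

Walk through each heavy atom and fill implicit hydrogens from standard valence (C 4, N 3, O 2, S 2, halogen 1):
  atom 1: Br (halogen, monovalent) → 0 H
  atom 2: C, bond orders sum to 2 (valence 4) → 2 H
  atom 3: C, bond orders sum to 2 (valence 4) → 2 H
  atom 4: C, bond orders sum to 2 (valence 4) → 2 H
  atom 5: C, bond orders sum to 2 (valence 4) → 2 H
  atom 6: C, bond orders sum to 2 (valence 4) → 2 H
  atom 7: C, bond orders sum to 4 (valence 4) → 0 H
  atom 8: N, bond orders sum to 3 (valence 3) → 0 H
Totals → C:6, H:10, Br:1, N:1.
In Hill order: C6H10BrN.

C6H10BrN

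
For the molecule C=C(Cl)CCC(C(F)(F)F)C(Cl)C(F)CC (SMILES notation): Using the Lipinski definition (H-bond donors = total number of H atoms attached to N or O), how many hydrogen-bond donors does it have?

0

Donors: find every N or O and count the H atoms it carries.
  (no N or O atoms present)
Lipinski HBD = 0.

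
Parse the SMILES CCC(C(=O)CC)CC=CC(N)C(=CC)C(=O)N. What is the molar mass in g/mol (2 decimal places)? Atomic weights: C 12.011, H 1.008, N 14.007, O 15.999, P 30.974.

First, the molecular formula is C14H24N2O2 (counting implicit H from valence).
  C: 14 × 12.011 = 168.154
  H: 24 × 1.008 = 24.192
  N: 2 × 14.007 = 28.014
  O: 2 × 15.999 = 31.998
Sum: 14×12.011 + 24×1.008 + 2×14.007 + 2×15.999 = 252.358 → 252.36 g/mol.

252.36 g/mol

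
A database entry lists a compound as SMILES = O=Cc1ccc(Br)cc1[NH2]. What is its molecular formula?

Walk through each heavy atom and fill implicit hydrogens from standard valence (C 4, N 3, O 2, S 2, halogen 1); for lowercase aromatic atoms, an aromatic c carries 1 H when it has two neighbours and 0 H with three, and aromatic n carries 0 H:
  atom 1: O, bond orders sum to 2 (valence 2) → 0 H
  atom 2: C, bond orders sum to 3 (valence 4) → 1 H
  atom 3: aromatic c, 3 neighbours → 0 H
  atom 4: aromatic c, 2 neighbours → 1 H
  atom 5: aromatic c, 2 neighbours → 1 H
  atom 6: aromatic c, 3 neighbours → 0 H
  atom 7: Br (halogen, monovalent) → 0 H
  atom 8: aromatic c, 2 neighbours → 1 H
  atom 9: aromatic c, 3 neighbours → 0 H
  atom 10: N with explicit H count 2
Totals → C:7, H:6, Br:1, N:1, O:1.

C7H6BrNO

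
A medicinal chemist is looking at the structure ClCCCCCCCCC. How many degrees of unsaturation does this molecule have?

Molecular formula: C9H19Cl.
DoU = (2C + 2 + N − H − X) / 2, where X is the halogen count and O/S are ignored.
    = (2·9 + 2 + 0 − 19 − 1) / 2 = 0 / 2 = 0.

0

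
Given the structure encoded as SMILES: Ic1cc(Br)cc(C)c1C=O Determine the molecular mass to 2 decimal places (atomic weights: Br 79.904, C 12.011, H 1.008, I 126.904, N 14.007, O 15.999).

First, the molecular formula is C8H6BrIO (counting implicit H from valence).
  Br: 1 × 79.904 = 79.904
  C: 8 × 12.011 = 96.088
  H: 6 × 1.008 = 6.048
  I: 1 × 126.904 = 126.904
  O: 1 × 15.999 = 15.999
Sum: 1×79.904 + 8×12.011 + 6×1.008 + 1×126.904 + 1×15.999 = 324.943 → 324.94 g/mol.

324.94 g/mol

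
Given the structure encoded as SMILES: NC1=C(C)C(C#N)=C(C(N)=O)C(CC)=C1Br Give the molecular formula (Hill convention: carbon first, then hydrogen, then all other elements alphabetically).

C11H12BrN3O

Walk through each heavy atom and fill implicit hydrogens from standard valence (C 4, N 3, O 2, S 2, halogen 1):
  atom 1: N, bond orders sum to 1 (valence 3) → 2 H
  atom 2: C, bond orders sum to 4 (valence 4) → 0 H
  atom 3: C, bond orders sum to 4 (valence 4) → 0 H
  atom 4: C, bond orders sum to 1 (valence 4) → 3 H
  atom 5: C, bond orders sum to 4 (valence 4) → 0 H
  atom 6: C, bond orders sum to 4 (valence 4) → 0 H
  atom 7: N, bond orders sum to 3 (valence 3) → 0 H
  atom 8: C, bond orders sum to 4 (valence 4) → 0 H
  atom 9: C, bond orders sum to 4 (valence 4) → 0 H
  atom 10: N, bond orders sum to 1 (valence 3) → 2 H
  atom 11: O, bond orders sum to 2 (valence 2) → 0 H
  atom 12: C, bond orders sum to 4 (valence 4) → 0 H
  atom 13: C, bond orders sum to 2 (valence 4) → 2 H
  atom 14: C, bond orders sum to 1 (valence 4) → 3 H
  atom 15: C, bond orders sum to 4 (valence 4) → 0 H
  atom 16: Br (halogen, monovalent) → 0 H
Totals → C:11, H:12, Br:1, N:3, O:1.
In Hill order: C11H12BrN3O.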